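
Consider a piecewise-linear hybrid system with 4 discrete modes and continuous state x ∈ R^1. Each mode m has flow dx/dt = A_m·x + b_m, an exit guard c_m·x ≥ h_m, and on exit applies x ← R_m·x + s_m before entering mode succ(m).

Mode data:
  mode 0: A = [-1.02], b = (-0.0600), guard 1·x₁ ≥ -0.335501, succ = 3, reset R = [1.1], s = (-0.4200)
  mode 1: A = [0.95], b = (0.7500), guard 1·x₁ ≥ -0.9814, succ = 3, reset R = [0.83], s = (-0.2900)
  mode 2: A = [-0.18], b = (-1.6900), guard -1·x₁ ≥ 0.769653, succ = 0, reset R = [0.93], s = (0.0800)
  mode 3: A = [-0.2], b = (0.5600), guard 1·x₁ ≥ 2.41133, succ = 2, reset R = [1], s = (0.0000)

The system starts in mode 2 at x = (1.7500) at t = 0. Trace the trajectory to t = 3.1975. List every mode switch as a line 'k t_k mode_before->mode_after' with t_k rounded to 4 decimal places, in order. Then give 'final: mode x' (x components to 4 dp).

1 1.4247 2->0
2 2.1452 0->3
final: 3 -0.1079

Mode 2: guard c·x = 0.7697 hit at Δt = 1.4247 (t = 1.4247), x⁻ = (-0.7697) → reset → x⁺ = (-0.6358), jump to mode 0
Mode 0: guard c·x = -0.3355 hit at Δt = 0.7205 (t = 2.1452), x⁻ = (-0.3355) → reset → x⁺ = (-0.7891), jump to mode 3
Mode 3: flow for 1.0523 to horizon, guard not reached → x = (-0.1079)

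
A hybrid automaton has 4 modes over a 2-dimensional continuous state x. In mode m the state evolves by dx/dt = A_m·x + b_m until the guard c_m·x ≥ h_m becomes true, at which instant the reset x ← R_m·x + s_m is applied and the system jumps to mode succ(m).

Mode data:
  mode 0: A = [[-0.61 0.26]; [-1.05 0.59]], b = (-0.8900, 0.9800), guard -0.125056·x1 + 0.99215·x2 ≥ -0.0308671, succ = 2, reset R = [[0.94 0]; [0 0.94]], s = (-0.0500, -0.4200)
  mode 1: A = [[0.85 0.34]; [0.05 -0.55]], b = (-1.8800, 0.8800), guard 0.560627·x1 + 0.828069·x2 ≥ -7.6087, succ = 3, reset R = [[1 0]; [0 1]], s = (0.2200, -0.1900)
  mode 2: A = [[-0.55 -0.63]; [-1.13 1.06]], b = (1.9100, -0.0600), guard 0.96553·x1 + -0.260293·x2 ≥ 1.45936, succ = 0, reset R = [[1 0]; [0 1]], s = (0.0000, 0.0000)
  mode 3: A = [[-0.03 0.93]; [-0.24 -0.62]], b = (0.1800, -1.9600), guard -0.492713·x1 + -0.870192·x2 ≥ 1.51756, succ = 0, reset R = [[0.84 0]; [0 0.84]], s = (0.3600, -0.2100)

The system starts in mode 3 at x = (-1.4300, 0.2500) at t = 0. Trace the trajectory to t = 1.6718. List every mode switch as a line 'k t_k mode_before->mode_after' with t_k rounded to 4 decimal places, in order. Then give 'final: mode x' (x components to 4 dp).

Mode 3: guard c·x = 1.5176 hit at Δt = 0.8097 (t = 0.8097), x⁻ = (-1.5244, -0.8808) → reset → x⁺ = (-0.9205, -0.9499), jump to mode 0
Mode 0: guard c·x = -0.0309 hit at Δt = 0.4547 (t = 1.2644), x⁻ = (-1.1095, -0.1710) → reset → x⁺ = (-1.0929, -0.5807), jump to mode 2
Mode 2: flow for 0.4074 to horizon, guard not reached → x = (-0.0516, -0.5851)

1 0.8097 3->0
2 1.2644 0->2
final: 2 -0.0516 -0.5851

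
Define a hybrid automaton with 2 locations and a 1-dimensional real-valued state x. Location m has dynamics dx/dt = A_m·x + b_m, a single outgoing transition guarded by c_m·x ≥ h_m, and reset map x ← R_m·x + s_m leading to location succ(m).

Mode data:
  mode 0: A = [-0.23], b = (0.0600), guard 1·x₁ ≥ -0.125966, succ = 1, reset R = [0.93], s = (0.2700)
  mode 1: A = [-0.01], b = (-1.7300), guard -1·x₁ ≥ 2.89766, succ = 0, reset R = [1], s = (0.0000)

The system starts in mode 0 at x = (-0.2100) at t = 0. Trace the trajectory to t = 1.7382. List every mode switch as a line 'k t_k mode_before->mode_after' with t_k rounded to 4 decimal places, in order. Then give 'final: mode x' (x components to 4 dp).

Mode 0: guard c·x = -0.1260 hit at Δt = 0.8547 (t = 0.8547), x⁻ = (-0.1260) → reset → x⁺ = (0.1529), jump to mode 1
Mode 1: flow for 0.8835 to horizon, guard not reached → x = (-1.3702)

1 0.8547 0->1
final: 1 -1.3702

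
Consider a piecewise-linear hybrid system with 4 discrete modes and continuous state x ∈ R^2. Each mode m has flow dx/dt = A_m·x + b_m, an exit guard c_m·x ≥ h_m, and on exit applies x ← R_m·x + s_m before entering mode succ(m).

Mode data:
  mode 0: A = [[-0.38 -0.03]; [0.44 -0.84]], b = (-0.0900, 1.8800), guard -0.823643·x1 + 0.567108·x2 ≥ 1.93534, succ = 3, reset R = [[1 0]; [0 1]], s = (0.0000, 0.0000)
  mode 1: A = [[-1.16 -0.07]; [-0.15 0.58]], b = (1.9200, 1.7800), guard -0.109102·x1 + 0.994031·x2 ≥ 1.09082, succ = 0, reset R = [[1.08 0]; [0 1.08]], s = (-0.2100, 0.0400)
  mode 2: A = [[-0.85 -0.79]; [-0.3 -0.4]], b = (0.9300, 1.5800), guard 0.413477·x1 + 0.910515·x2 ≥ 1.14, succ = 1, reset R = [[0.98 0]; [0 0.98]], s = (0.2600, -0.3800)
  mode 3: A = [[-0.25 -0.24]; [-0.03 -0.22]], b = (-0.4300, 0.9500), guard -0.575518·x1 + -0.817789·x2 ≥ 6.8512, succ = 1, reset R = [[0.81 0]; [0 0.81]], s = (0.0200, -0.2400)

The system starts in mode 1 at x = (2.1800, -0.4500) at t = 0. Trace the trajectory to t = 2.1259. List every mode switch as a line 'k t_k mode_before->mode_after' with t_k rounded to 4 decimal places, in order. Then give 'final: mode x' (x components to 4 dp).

1 1.0395 1->0
final: 0 1.0076 2.3212

Mode 1: guard c·x = 1.0908 hit at Δt = 1.0395 (t = 1.0395), x⁻ = (1.7911, 1.2940) → reset → x⁺ = (1.7244, 1.4375), jump to mode 0
Mode 0: flow for 1.0864 to horizon, guard not reached → x = (1.0076, 2.3212)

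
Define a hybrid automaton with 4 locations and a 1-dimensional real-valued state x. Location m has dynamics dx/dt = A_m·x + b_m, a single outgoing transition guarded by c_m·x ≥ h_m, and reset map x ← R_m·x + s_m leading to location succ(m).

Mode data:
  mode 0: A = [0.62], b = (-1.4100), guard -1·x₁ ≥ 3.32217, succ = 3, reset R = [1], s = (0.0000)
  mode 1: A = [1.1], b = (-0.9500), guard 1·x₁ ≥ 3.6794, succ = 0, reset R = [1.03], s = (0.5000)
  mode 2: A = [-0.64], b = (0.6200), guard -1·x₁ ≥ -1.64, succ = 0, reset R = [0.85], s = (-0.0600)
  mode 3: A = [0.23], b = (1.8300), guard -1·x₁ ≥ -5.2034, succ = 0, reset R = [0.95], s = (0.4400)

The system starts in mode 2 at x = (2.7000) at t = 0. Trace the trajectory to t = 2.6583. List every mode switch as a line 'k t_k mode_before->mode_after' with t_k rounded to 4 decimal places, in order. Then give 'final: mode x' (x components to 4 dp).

Mode 2: guard c·x = -1.6400 hit at Δt = 1.4804 (t = 1.4804), x⁻ = (1.6400) → reset → x⁺ = (1.3340), jump to mode 0
Mode 0: flow for 1.1779 to horizon, guard not reached → x = (0.3226)

1 1.4804 2->0
final: 0 0.3226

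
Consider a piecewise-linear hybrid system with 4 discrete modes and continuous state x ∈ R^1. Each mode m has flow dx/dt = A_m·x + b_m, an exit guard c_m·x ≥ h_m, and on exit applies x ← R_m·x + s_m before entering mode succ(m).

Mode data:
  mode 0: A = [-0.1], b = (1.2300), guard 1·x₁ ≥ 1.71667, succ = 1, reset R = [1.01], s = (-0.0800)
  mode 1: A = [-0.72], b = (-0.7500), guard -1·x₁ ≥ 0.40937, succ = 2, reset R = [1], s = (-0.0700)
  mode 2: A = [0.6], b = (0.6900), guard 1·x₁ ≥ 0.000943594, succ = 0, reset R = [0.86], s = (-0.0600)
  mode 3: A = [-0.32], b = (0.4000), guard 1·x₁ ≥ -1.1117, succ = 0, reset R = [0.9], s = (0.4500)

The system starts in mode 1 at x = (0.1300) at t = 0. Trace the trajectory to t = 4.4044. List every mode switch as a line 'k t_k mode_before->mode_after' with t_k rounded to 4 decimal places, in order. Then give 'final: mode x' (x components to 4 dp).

1 0.8567 1->2
2 1.7569 2->0
3 3.3081 0->1
final: 1 0.1825

Mode 1: guard c·x = 0.4094 hit at Δt = 0.8567 (t = 0.8567), x⁻ = (-0.4094) → reset → x⁺ = (-0.4794), jump to mode 2
Mode 2: guard c·x = 0.0009 hit at Δt = 0.9002 (t = 1.7569), x⁻ = (0.0009) → reset → x⁺ = (-0.0592), jump to mode 0
Mode 0: guard c·x = 1.7167 hit at Δt = 1.5512 (t = 3.3081), x⁻ = (1.7167) → reset → x⁺ = (1.6538), jump to mode 1
Mode 1: flow for 1.0963 to horizon, guard not reached → x = (0.1825)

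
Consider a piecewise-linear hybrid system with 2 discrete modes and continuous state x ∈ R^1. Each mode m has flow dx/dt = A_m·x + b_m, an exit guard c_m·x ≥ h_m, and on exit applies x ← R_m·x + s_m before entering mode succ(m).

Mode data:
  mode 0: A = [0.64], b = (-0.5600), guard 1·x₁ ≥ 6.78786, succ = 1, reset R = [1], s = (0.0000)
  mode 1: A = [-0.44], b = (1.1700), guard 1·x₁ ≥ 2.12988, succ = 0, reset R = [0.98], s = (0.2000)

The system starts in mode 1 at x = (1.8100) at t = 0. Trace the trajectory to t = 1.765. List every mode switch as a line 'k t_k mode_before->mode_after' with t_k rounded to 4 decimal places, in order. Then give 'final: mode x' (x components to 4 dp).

Mode 1: guard c·x = 2.1299 hit at Δt = 1.0745 (t = 1.0745), x⁻ = (2.1299) → reset → x⁺ = (2.2873), jump to mode 0
Mode 0: flow for 0.6905 to horizon, guard not reached → x = (3.0721)

1 1.0745 1->0
final: 0 3.0721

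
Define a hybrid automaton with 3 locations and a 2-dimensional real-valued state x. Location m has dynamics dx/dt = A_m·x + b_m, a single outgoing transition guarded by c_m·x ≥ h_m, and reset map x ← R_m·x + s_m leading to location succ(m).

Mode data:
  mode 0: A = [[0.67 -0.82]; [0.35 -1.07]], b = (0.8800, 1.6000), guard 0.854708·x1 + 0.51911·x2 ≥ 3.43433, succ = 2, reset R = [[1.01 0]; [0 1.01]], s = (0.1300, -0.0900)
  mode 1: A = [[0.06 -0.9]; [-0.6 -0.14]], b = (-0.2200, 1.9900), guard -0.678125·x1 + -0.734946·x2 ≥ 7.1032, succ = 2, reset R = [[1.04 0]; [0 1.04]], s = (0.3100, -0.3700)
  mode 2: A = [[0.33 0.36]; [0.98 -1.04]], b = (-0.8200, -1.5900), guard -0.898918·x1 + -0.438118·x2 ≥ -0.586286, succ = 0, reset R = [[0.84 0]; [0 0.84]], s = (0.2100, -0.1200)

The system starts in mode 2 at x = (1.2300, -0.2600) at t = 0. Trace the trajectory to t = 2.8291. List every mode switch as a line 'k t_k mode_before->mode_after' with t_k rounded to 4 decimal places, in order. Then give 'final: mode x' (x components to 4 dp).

Mode 2: guard c·x = -0.5863 hit at Δt = 0.6444 (t = 0.6444), x⁻ = (0.8502, -0.4063) → reset → x⁺ = (0.9242, -0.4613), jump to mode 0
Mode 0: guard c·x = 3.4343 hit at Δt = 1.2920 (t = 1.9364), x⁻ = (3.0724, 1.5571) → reset → x⁺ = (3.2331, 1.4827), jump to mode 2
Mode 2: flow for 0.8927 to horizon, guard not reached → x = (4.0792, 1.7657)

1 0.6444 2->0
2 1.9364 0->2
final: 2 4.0792 1.7657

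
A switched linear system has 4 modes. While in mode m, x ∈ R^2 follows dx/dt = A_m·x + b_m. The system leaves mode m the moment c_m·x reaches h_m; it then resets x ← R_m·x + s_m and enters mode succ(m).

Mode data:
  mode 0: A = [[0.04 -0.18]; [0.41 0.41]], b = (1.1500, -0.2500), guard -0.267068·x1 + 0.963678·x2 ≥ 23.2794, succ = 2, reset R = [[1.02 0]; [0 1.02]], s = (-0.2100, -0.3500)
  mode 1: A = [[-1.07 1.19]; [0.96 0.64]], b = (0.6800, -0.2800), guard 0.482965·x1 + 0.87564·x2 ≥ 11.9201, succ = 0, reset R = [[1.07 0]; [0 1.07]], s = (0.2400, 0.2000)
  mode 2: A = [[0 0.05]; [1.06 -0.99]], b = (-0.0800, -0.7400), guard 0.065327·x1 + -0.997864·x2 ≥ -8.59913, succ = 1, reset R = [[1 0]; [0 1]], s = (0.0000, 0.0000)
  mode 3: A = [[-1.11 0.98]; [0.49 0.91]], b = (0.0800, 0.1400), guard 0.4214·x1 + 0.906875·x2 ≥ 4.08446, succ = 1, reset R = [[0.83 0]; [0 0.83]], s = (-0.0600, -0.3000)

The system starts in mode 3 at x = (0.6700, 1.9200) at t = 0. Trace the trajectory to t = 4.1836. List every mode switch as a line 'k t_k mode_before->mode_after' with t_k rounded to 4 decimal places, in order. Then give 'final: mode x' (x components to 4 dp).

Mode 3: guard c·x = 4.0845 hit at Δt = 0.5838 (t = 0.5838), x⁻ = (1.5811, 3.7692) → reset → x⁺ = (1.2523, 2.8284), jump to mode 1
Mode 1: guard c·x = 11.9201 hit at Δt = 1.1616 (t = 1.7454), x⁻ = (5.9329, 10.3407) → reset → x⁺ = (6.5882, 11.2645), jump to mode 0
Mode 0: guard c·x = 23.2794 hit at Δt = 1.5061 (t = 3.2515), x⁻ = (3.8652, 25.2280) → reset → x⁺ = (3.7325, 25.3826), jump to mode 2
Mode 2: flow for 0.9321 to horizon, guard not reached → x = (4.4885, 12.3573)

1 0.5838 3->1
2 1.7454 1->0
3 3.2515 0->2
final: 2 4.4885 12.3573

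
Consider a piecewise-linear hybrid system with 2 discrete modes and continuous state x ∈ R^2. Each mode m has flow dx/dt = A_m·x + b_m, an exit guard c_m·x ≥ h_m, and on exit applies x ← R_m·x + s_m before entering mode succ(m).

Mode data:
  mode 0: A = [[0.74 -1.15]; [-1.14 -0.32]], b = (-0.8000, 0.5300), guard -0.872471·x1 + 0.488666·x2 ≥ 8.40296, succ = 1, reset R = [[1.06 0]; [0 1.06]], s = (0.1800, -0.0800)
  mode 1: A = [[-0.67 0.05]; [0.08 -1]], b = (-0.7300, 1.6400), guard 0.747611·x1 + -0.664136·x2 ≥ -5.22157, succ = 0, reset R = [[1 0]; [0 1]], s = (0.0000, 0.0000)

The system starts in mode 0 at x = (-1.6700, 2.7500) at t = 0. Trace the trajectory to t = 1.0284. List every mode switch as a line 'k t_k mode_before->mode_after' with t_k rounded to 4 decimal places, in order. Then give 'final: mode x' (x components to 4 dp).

Mode 0: guard c·x = 8.4030 hit at Δt = 0.6419 (t = 0.6419), x⁻ = (-6.7419, 5.1586) → reset → x⁺ = (-6.9665, 5.3881), jump to mode 1
Mode 1: flow for 0.3865 to horizon, guard not reached → x = (-5.5468, 4.0281)

1 0.6419 0->1
final: 1 -5.5468 4.0281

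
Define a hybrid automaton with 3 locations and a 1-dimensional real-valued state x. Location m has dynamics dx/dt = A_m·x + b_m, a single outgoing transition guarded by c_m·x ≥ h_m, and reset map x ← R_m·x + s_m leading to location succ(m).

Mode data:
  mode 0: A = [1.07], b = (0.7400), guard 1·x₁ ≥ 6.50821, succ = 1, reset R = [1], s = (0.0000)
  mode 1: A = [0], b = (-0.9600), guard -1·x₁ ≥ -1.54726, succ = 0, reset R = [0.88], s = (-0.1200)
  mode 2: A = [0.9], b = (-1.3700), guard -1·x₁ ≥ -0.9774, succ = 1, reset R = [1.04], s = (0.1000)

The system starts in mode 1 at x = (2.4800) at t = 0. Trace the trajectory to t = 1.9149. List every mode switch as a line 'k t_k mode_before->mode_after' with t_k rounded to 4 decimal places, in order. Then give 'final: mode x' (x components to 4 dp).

1 0.9716 1->0
final: 0 4.6126

Mode 1: guard c·x = -1.5473 hit at Δt = 0.9716 (t = 0.9716), x⁻ = (1.5473) → reset → x⁺ = (1.2416), jump to mode 0
Mode 0: flow for 0.9433 to horizon, guard not reached → x = (4.6126)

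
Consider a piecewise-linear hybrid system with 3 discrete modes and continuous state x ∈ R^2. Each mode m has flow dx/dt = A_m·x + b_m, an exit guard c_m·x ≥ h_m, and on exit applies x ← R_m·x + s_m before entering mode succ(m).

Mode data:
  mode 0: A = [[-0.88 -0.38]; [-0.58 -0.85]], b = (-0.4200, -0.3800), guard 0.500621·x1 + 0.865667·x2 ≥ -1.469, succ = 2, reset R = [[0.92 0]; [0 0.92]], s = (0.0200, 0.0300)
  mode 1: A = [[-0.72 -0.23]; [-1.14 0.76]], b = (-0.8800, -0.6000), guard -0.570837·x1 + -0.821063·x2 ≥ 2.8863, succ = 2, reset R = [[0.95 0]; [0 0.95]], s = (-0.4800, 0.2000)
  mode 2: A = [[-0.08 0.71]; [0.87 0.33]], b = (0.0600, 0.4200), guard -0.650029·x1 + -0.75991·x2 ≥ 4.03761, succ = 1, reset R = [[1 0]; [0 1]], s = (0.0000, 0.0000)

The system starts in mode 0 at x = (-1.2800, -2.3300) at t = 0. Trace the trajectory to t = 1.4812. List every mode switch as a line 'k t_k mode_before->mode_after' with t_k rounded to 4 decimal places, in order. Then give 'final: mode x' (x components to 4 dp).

Mode 0: guard c·x = -1.4690 hit at Δt = 0.6073 (t = 0.6073), x⁻ = (-0.6396, -1.3271) → reset → x⁺ = (-0.5684, -1.1909), jump to mode 2
Mode 2: flow for 0.8739 to horizon, guard not reached → x = (-1.3895, -1.9779)

1 0.6073 0->2
final: 2 -1.3895 -1.9779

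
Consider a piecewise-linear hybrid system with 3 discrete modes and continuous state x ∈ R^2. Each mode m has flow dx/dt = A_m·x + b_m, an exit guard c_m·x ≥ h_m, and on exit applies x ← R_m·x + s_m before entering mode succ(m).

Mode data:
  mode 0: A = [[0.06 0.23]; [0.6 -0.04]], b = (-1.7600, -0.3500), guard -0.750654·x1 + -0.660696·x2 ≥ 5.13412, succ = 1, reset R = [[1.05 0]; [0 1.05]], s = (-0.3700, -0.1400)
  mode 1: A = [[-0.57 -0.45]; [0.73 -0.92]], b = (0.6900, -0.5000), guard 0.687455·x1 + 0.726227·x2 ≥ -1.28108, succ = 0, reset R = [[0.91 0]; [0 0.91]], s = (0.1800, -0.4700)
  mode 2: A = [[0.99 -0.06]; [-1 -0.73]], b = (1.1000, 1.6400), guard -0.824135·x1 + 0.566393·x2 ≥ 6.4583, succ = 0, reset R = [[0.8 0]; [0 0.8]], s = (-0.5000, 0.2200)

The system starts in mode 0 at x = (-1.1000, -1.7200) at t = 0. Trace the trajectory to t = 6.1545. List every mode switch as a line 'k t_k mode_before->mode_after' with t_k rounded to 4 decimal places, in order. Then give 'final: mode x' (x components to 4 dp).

1 1.0706 0->1
2 2.5947 1->0
3 4.1119 0->1
4 5.5505 1->0
final: 0 -0.9230 -2.5945

Mode 0: guard c·x = 5.1341 hit at Δt = 1.0706 (t = 1.0706), x⁻ = (-3.7477, -3.5128) → reset → x⁺ = (-4.3051, -3.8284), jump to mode 1
Mode 1: guard c·x = -1.2811 hit at Δt = 1.5241 (t = 2.5947), x⁻ = (0.2536, -2.0041) → reset → x⁺ = (0.4108, -2.2937), jump to mode 0
Mode 0: guard c·x = 5.1341 hit at Δt = 1.5172 (t = 4.1119), x⁻ = (-3.3773, -3.9337) → reset → x⁺ = (-3.9161, -4.2704), jump to mode 1
Mode 1: guard c·x = -1.2811 hit at Δt = 1.4386 (t = 5.5505), x⁻ = (0.3368, -2.0828) → reset → x⁺ = (0.4865, -2.3654), jump to mode 0
Mode 0: flow for 0.6040 to horizon, guard not reached → x = (-0.9230, -2.5945)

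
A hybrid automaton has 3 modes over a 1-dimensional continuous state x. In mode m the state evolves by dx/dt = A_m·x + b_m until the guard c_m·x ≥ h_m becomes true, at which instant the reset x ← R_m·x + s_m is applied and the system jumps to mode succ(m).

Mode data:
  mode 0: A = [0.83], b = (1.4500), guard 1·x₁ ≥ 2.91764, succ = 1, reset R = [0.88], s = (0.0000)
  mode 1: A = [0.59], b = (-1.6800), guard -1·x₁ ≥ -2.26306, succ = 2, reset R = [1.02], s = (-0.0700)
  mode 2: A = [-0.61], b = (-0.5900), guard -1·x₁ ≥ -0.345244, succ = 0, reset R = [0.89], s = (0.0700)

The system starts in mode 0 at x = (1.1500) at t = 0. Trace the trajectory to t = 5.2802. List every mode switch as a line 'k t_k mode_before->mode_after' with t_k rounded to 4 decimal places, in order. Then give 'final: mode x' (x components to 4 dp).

1 0.5739 0->1
2 1.8214 1->2
3 3.2853 2->0
4 4.2330 0->1
final: 1 2.3282

Mode 0: guard c·x = 2.9176 hit at Δt = 0.5739 (t = 0.5739), x⁻ = (2.9176) → reset → x⁺ = (2.5675), jump to mode 1
Mode 1: guard c·x = -2.2631 hit at Δt = 1.2475 (t = 1.8214), x⁻ = (2.2631) → reset → x⁺ = (2.2383), jump to mode 2
Mode 2: guard c·x = -0.3452 hit at Δt = 1.4639 (t = 3.2853), x⁻ = (0.3452) → reset → x⁺ = (0.3773), jump to mode 0
Mode 0: guard c·x = 2.9176 hit at Δt = 0.9477 (t = 4.2330), x⁻ = (2.9176) → reset → x⁺ = (2.5675), jump to mode 1
Mode 1: flow for 1.0472 to horizon, guard not reached → x = (2.3282)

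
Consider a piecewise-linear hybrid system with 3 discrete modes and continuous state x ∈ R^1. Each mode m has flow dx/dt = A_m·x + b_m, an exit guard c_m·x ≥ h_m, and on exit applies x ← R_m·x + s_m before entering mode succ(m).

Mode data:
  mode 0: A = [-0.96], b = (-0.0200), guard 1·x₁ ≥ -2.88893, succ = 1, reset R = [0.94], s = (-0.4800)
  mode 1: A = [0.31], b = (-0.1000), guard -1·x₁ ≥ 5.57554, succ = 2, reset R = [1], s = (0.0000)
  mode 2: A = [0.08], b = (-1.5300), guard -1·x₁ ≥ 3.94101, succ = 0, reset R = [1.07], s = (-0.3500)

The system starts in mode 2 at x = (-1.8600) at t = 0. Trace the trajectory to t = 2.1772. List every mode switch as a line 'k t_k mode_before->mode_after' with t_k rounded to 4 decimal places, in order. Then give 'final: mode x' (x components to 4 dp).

1 1.1819 2->0
2 1.6617 0->1
final: 1 -3.8052

Mode 2: guard c·x = 3.9410 hit at Δt = 1.1819 (t = 1.1819), x⁻ = (-3.9410) → reset → x⁺ = (-4.5669), jump to mode 0
Mode 0: guard c·x = -2.8889 hit at Δt = 0.4798 (t = 1.6617), x⁻ = (-2.8889) → reset → x⁺ = (-3.1956), jump to mode 1
Mode 1: flow for 0.5155 to horizon, guard not reached → x = (-3.8052)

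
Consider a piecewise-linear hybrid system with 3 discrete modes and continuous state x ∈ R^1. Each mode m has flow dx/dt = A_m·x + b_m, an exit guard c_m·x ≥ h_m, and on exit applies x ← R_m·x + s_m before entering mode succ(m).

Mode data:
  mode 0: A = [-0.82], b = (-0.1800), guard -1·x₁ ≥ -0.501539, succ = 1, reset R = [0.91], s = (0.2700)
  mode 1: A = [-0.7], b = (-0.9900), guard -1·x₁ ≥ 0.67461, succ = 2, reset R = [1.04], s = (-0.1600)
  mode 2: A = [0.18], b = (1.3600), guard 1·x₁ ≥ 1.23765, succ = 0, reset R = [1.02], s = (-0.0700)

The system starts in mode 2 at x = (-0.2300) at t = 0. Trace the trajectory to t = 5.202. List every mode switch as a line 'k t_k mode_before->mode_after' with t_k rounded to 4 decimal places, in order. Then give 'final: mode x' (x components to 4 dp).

Mode 2: guard c·x = 1.2376 hit at Δt = 1.0145 (t = 1.0145), x⁻ = (1.2376) → reset → x⁺ = (1.1924), jump to mode 0
Mode 0: guard c·x = -0.5015 hit at Δt = 0.8195 (t = 1.8340), x⁻ = (0.5015) → reset → x⁺ = (0.7264), jump to mode 1
Mode 1: guard c·x = 0.6746 hit at Δt = 1.5181 (t = 3.3521), x⁻ = (-0.6746) → reset → x⁺ = (-0.8616), jump to mode 2
Mode 2: guard c·x = 1.2376 hit at Δt = 1.5154 (t = 4.8675), x⁻ = (1.2377) → reset → x⁺ = (1.1924), jump to mode 0
Mode 0: flow for 0.3345 to horizon, guard not reached → x = (0.8537)

1 1.0145 2->0
2 1.8340 0->1
3 3.3521 1->2
4 4.8675 2->0
final: 0 0.8537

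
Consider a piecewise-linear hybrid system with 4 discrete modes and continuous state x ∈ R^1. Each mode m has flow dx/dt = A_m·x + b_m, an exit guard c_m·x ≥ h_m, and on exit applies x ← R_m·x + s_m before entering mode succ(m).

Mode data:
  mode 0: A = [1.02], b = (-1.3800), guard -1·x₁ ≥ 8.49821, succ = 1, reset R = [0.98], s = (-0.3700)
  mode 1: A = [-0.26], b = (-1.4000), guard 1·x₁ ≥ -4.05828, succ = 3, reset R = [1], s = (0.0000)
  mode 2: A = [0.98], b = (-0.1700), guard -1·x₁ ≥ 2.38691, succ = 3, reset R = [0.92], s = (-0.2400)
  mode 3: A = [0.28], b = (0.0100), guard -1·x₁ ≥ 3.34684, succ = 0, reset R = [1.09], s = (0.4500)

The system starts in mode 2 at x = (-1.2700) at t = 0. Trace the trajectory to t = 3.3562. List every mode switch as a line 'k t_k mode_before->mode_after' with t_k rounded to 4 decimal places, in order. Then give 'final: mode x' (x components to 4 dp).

1 0.5848 2->3
2 1.7338 3->0
3 2.4909 0->1
final: 1 -8.0307

Mode 2: guard c·x = 2.3869 hit at Δt = 0.5848 (t = 0.5848), x⁻ = (-2.3869) → reset → x⁺ = (-2.4360), jump to mode 3
Mode 3: guard c·x = 3.3468 hit at Δt = 1.1490 (t = 1.7338), x⁻ = (-3.3468) → reset → x⁺ = (-3.1981), jump to mode 0
Mode 0: guard c·x = 8.4982 hit at Δt = 0.7571 (t = 2.4909), x⁻ = (-8.4982) → reset → x⁺ = (-8.6982), jump to mode 1
Mode 1: flow for 0.8653 to horizon, guard not reached → x = (-8.0307)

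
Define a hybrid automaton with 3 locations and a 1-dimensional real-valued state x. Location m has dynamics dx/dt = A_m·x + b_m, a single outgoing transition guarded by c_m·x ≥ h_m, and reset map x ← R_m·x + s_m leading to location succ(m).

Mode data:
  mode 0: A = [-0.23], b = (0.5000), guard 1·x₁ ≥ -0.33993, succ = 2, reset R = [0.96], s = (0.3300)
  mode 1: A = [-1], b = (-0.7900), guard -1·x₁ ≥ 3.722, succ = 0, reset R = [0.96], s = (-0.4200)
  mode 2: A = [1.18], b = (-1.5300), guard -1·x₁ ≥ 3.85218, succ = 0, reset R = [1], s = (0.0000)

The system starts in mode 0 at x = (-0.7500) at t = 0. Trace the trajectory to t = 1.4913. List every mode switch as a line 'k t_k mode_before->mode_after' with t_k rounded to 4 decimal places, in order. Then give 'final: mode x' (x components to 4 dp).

Mode 0: guard c·x = -0.3399 hit at Δt = 0.6570 (t = 0.6570), x⁻ = (-0.3399) → reset → x⁺ = (0.0037), jump to mode 2
Mode 2: flow for 0.8343 to horizon, guard not reached → x = (-2.1638)

1 0.6570 0->2
final: 2 -2.1638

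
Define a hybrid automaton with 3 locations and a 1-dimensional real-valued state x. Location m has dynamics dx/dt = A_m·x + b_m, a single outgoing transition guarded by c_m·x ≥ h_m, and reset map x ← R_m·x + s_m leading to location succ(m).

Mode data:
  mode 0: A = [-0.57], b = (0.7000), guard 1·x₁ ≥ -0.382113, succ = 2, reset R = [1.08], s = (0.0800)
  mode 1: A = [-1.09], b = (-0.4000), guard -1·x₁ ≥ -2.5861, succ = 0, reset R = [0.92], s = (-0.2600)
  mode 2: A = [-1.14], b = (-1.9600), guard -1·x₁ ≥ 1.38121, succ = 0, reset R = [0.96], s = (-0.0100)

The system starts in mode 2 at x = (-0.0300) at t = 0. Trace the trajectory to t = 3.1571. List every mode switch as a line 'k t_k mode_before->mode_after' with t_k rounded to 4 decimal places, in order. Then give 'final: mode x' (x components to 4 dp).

Mode 2: guard c·x = 1.3812 hit at Δt = 1.4112 (t = 1.4112), x⁻ = (-1.3812) → reset → x⁺ = (-1.3360), jump to mode 0
Mode 0: guard c·x = -0.3821 hit at Δt = 0.8162 (t = 2.2274), x⁻ = (-0.3821) → reset → x⁺ = (-0.3327), jump to mode 2
Mode 2: flow for 0.9297 to horizon, guard not reached → x = (-1.2388)

1 1.4112 2->0
2 2.2274 0->2
final: 2 -1.2388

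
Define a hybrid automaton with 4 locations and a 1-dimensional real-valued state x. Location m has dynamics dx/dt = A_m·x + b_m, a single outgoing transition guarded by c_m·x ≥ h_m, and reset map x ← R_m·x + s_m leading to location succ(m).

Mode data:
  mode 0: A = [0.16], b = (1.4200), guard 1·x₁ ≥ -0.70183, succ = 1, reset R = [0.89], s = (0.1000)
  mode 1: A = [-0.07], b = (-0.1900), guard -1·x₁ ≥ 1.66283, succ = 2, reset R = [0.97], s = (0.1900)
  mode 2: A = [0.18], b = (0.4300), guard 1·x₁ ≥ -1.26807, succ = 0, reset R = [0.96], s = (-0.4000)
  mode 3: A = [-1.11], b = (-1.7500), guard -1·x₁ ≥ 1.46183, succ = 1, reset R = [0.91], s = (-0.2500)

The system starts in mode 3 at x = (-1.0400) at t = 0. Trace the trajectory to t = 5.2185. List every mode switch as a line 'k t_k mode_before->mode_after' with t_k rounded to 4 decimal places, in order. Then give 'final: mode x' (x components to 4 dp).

Mode 3: guard c·x = 1.4618 hit at Δt = 1.3896 (t = 1.3896), x⁻ = (-1.4618) → reset → x⁺ = (-1.5803), jump to mode 1
Mode 1: guard c·x = 1.6628 hit at Δt = 1.0799 (t = 2.4695), x⁻ = (-1.6628) → reset → x⁺ = (-1.4229), jump to mode 2
Mode 2: guard c·x = -1.2681 hit at Δt = 0.8262 (t = 3.2957), x⁻ = (-1.2681) → reset → x⁺ = (-1.6173), jump to mode 0
Mode 0: guard c·x = -0.7018 hit at Δt = 0.7425 (t = 4.0382), x⁻ = (-0.7018) → reset → x⁺ = (-0.5246), jump to mode 1
Mode 1: flow for 1.1803 to horizon, guard not reached → x = (-0.6983)

1 1.3896 3->1
2 2.4695 1->2
3 3.2957 2->0
4 4.0382 0->1
final: 1 -0.6983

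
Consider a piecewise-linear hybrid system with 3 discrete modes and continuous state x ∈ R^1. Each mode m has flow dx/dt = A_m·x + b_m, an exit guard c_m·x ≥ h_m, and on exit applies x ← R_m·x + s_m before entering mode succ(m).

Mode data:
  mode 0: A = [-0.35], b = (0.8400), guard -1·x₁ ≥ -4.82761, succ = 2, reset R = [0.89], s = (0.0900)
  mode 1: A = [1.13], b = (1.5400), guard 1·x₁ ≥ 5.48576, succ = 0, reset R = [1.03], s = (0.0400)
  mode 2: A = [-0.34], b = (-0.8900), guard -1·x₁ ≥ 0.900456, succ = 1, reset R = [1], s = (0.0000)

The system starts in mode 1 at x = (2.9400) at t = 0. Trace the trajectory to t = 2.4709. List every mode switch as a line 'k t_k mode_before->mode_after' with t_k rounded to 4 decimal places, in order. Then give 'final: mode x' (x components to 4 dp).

1 0.4113 1->0
2 1.2801 0->2
final: 2 2.0546

Mode 1: guard c·x = 5.4858 hit at Δt = 0.4113 (t = 0.4113), x⁻ = (5.4858) → reset → x⁺ = (5.6903), jump to mode 0
Mode 0: guard c·x = -4.8276 hit at Δt = 0.8688 (t = 1.2801), x⁻ = (4.8276) → reset → x⁺ = (4.3866), jump to mode 2
Mode 2: flow for 1.1908 to horizon, guard not reached → x = (2.0546)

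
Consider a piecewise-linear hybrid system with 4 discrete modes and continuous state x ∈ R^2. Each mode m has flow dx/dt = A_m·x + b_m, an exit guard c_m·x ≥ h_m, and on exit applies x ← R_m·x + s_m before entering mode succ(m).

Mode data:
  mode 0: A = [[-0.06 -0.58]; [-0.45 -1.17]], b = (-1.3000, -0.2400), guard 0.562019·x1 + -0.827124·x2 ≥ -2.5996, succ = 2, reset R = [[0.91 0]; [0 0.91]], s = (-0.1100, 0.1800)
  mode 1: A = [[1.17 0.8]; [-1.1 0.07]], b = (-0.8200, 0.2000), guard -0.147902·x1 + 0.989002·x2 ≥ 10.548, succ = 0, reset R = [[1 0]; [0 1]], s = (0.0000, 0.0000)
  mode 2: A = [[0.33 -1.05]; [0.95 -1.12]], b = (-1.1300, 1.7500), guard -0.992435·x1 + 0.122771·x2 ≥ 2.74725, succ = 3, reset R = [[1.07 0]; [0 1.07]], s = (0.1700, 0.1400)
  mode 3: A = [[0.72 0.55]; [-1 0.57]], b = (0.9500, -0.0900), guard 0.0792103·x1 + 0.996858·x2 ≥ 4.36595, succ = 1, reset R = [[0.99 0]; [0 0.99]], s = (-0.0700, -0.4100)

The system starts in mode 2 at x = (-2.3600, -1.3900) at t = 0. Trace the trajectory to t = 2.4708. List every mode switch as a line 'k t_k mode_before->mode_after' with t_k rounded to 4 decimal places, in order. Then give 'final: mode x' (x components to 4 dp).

Mode 2: guard c·x = 2.7473 hit at Δt = 0.6788 (t = 0.6788), x⁻ = (-2.8925, -1.0047) → reset → x⁺ = (-2.9249, -0.9350), jump to mode 3
Mode 3: guard c·x = 4.3659 hit at Δt = 1.2591 (t = 1.9379), x⁻ = (-4.1715, 4.7112) → reset → x⁺ = (-4.1998, 4.2541), jump to mode 1
Mode 1: flow for 0.5329 to horizon, guard not reached → x = (-5.1361, 7.3469)

1 0.6788 2->3
2 1.9379 3->1
final: 1 -5.1361 7.3469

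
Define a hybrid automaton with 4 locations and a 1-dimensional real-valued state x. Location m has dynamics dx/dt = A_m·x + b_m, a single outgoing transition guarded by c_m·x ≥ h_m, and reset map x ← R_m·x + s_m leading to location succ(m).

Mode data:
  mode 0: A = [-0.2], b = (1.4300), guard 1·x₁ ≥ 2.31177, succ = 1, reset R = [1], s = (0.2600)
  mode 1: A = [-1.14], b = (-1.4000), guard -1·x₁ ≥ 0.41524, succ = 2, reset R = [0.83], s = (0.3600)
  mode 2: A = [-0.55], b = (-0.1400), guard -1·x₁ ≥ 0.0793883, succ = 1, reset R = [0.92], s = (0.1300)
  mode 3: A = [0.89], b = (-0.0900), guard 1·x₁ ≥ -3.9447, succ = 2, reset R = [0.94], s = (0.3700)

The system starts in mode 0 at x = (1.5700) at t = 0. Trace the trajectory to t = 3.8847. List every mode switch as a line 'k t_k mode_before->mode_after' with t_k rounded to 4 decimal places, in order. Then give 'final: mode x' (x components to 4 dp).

1 0.7132 0->1
2 2.0660 1->2
3 2.8521 2->1
4 3.2539 1->2
final: 2 -0.0638

Mode 0: guard c·x = 2.3118 hit at Δt = 0.7132 (t = 0.7132), x⁻ = (2.3118) → reset → x⁺ = (2.5718), jump to mode 1
Mode 1: guard c·x = 0.4152 hit at Δt = 1.3528 (t = 2.0660), x⁻ = (-0.4152) → reset → x⁺ = (0.0154), jump to mode 2
Mode 2: guard c·x = 0.0794 hit at Δt = 0.7861 (t = 2.8521), x⁻ = (-0.0794) → reset → x⁺ = (0.0570), jump to mode 1
Mode 1: guard c·x = 0.4152 hit at Δt = 0.4018 (t = 3.2539), x⁻ = (-0.4152) → reset → x⁺ = (0.0154), jump to mode 2
Mode 2: flow for 0.6308 to horizon, guard not reached → x = (-0.0638)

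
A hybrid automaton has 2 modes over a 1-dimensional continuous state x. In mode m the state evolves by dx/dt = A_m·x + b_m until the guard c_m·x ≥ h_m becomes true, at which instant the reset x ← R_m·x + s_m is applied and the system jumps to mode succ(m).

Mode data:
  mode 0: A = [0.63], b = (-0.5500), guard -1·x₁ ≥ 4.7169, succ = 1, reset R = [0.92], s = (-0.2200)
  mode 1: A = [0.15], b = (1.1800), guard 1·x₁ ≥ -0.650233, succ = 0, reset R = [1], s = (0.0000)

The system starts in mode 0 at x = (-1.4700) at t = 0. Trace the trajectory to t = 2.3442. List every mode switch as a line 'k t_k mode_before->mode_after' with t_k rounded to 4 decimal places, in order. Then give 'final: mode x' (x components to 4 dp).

Mode 0: guard c·x = 4.7169 hit at Δt = 1.3802 (t = 1.3802), x⁻ = (-4.7169) → reset → x⁺ = (-4.5595), jump to mode 1
Mode 1: flow for 0.9640 to horizon, guard not reached → x = (-4.0450)

1 1.3802 0->1
final: 1 -4.0450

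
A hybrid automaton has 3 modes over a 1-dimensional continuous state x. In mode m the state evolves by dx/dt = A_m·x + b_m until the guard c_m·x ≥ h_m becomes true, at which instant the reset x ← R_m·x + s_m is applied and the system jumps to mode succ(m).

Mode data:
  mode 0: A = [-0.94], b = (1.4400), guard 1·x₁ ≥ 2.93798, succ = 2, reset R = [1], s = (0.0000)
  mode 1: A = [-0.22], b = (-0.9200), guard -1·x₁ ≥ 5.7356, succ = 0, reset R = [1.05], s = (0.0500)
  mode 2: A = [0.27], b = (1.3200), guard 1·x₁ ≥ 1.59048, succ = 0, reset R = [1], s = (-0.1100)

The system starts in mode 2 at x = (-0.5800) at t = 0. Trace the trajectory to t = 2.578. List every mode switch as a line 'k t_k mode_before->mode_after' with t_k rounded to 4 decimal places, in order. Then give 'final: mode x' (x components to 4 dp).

1 1.5109 2->0
final: 0 1.5131

Mode 2: guard c·x = 1.5905 hit at Δt = 1.5109 (t = 1.5109), x⁻ = (1.5905) → reset → x⁺ = (1.4805), jump to mode 0
Mode 0: flow for 1.0671 to horizon, guard not reached → x = (1.5131)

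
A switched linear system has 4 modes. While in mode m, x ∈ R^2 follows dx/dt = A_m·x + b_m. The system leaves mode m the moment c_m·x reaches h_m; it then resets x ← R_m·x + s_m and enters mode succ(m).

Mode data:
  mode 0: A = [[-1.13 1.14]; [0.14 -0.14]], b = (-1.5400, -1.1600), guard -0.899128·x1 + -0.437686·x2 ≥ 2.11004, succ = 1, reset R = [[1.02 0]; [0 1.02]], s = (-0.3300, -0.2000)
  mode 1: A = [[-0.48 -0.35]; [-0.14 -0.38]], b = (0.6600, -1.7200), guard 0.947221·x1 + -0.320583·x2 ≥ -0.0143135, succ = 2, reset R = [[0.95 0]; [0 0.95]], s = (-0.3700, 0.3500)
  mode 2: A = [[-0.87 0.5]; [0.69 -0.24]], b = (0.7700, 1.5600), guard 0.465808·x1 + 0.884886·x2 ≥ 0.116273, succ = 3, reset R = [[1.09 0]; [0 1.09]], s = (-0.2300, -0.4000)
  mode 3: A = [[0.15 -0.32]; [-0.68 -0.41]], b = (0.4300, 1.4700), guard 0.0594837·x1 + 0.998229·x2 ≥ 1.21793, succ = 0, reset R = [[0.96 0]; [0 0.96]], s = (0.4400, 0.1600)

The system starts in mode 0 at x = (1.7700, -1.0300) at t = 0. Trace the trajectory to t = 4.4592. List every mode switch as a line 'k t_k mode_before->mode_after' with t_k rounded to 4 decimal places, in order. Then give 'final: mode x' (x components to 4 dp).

Mode 0: guard c·x = 2.1100 hit at Δt = 0.9835 (t = 0.9835), x⁻ = (-1.3883, -1.9690) → reset → x⁺ = (-1.7460, -2.2084), jump to mode 1
Mode 1: guard c·x = -0.0143 hit at Δt = 0.4241 (t = 1.4076), x⁻ = (-0.8556, -2.4834) → reset → x⁺ = (-1.1828, -2.0092), jump to mode 2
Mode 2: guard c·x = 0.1163 hit at Δt = 1.5293 (t = 2.9369), x⁻ = (0.0199, 0.1209) → reset → x⁺ = (-0.2083, -0.2682), jump to mode 3
Mode 3: guard c·x = 1.2179 hit at Δt = 1.1806 (t = 4.1175), x⁻ = (0.0875, 1.2149) → reset → x⁺ = (0.5240, 1.3263), jump to mode 0
Mode 0: flow for 0.3417 to horizon, guard not reached → x = (0.2740, 0.8962)

1 0.9835 0->1
2 1.4076 1->2
3 2.9369 2->3
4 4.1175 3->0
final: 0 0.2740 0.8962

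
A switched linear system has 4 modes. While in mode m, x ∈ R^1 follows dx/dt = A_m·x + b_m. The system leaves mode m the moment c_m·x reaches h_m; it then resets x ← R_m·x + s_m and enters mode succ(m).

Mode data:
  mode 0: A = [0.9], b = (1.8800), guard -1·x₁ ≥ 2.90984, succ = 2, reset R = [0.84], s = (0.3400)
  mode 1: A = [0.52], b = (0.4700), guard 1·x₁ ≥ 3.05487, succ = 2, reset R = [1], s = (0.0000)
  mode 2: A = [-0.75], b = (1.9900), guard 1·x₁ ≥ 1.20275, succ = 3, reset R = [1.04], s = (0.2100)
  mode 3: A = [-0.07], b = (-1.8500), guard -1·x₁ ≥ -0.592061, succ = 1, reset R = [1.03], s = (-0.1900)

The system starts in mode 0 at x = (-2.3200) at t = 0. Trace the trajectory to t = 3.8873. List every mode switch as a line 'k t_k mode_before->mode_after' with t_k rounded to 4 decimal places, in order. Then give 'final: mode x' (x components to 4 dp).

Mode 0: guard c·x = 2.9098 hit at Δt = 1.4084 (t = 1.4084), x⁻ = (-2.9098) → reset → x⁺ = (-2.1043), jump to mode 2
Mode 2: guard c·x = 1.2027 hit at Δt = 1.5837 (t = 2.9921), x⁻ = (1.2027) → reset → x⁺ = (1.4609), jump to mode 3
Mode 3: guard c·x = -0.5921 hit at Δt = 0.4521 (t = 3.4442), x⁻ = (0.5921) → reset → x⁺ = (0.4198), jump to mode 1
Mode 1: flow for 0.4431 to horizon, guard not reached → x = (0.7628)

1 1.4084 0->2
2 2.9921 2->3
3 3.4442 3->1
final: 1 0.7628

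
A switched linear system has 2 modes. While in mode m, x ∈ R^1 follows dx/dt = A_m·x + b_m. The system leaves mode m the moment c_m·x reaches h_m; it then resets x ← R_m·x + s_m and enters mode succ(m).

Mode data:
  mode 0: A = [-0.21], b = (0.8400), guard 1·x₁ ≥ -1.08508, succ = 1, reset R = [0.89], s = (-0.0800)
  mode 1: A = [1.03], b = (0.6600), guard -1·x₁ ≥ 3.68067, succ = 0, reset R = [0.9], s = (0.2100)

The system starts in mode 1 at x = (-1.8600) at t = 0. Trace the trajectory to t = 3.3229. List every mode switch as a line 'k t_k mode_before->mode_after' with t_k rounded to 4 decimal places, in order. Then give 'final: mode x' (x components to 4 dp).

Mode 1: guard c·x = 3.6807 hit at Δt = 0.8870 (t = 0.8870), x⁻ = (-3.6807) → reset → x⁺ = (-3.1026), jump to mode 0
Mode 0: guard c·x = -1.0851 hit at Δt = 1.5912 (t = 2.4782), x⁻ = (-1.0851) → reset → x⁺ = (-1.0457), jump to mode 1
Mode 1: flow for 0.8447 to horizon, guard not reached → x = (-1.6074)

1 0.8870 1->0
2 2.4782 0->1
final: 1 -1.6074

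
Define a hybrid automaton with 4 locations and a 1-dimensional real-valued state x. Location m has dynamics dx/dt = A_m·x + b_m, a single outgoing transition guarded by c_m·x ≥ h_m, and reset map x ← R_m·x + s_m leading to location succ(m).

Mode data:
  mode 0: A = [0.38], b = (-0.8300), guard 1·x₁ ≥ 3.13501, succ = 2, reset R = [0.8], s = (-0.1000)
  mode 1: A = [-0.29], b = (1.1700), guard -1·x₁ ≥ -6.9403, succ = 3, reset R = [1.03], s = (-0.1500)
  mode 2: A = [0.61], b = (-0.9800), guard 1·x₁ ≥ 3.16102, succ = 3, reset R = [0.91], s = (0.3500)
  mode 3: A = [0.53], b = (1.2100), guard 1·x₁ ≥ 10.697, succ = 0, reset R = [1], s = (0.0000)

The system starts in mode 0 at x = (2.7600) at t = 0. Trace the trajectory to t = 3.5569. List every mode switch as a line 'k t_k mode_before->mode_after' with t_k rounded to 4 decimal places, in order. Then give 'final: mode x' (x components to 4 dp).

1 1.3199 0->2
2 2.4059 2->3
final: 3 7.8572

Mode 0: guard c·x = 3.1350 hit at Δt = 1.3199 (t = 1.3199), x⁻ = (3.1350) → reset → x⁺ = (2.4080), jump to mode 2
Mode 2: guard c·x = 3.1610 hit at Δt = 1.0860 (t = 2.4059), x⁻ = (3.1610) → reset → x⁺ = (3.2265), jump to mode 3
Mode 3: flow for 1.1510 to horizon, guard not reached → x = (7.8572)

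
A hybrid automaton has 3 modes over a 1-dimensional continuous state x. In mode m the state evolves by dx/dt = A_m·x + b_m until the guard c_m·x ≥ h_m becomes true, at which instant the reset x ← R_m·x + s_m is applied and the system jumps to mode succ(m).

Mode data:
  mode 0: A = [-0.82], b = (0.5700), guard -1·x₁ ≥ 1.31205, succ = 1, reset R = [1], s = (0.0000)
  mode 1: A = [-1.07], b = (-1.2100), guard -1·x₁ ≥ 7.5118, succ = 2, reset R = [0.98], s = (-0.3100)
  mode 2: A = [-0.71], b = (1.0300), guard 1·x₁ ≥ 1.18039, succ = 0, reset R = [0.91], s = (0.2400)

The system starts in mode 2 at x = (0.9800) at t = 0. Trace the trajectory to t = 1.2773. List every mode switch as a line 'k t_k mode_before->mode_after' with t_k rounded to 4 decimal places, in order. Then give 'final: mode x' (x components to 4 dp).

Mode 2: guard c·x = 1.1804 hit at Δt = 0.7812 (t = 0.7812), x⁻ = (1.1804) → reset → x⁺ = (1.3142), jump to mode 0
Mode 0: flow for 0.4961 to horizon, guard not reached → x = (1.1073)

1 0.7812 2->0
final: 0 1.1073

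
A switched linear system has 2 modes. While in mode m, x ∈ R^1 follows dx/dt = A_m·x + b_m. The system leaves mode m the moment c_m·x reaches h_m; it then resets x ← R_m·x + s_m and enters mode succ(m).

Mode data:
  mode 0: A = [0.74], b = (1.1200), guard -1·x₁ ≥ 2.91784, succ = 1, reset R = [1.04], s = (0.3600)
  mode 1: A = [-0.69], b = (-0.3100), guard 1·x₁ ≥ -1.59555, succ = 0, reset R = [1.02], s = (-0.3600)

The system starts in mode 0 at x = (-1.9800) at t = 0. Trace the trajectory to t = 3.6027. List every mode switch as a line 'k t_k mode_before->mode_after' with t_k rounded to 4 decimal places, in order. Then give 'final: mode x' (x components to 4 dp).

1 1.4893 0->1
2 2.4507 1->0
final: 0 -2.6251

Mode 0: guard c·x = 2.9178 hit at Δt = 1.4893 (t = 1.4893), x⁻ = (-2.9178) → reset → x⁺ = (-2.6746), jump to mode 1
Mode 1: guard c·x = -1.5956 hit at Δt = 0.9614 (t = 2.4507), x⁻ = (-1.5956) → reset → x⁺ = (-1.9875), jump to mode 0
Mode 0: flow for 1.1520 to horizon, guard not reached → x = (-2.6251)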